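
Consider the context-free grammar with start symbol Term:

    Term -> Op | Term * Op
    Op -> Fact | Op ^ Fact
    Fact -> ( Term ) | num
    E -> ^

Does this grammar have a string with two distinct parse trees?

(E is unreachable from Term, so its rules don't affect L(Term).) Term → Term * Op | Op  ;  Op → Op ^ Fact | Fact  — a left-associative chain with Fact at the bottom. Each string factors uniquely by precedence.

Unambiguous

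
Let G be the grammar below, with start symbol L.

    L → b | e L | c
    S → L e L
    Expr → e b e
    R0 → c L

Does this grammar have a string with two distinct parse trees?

Unambiguous

Only L is reachable from L; ignoring the rest: The reachable rules are right-linear with at most one rule per (nonterminal, next-terminal) pair. Each input token forces the next rule, so parsing is deterministic.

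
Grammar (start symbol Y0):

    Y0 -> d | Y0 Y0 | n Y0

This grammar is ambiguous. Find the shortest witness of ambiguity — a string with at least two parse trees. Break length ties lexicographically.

length 1: no string has ≥2 trees
length 2: no string has ≥2 trees
length 3: d d d has 2 parse trees

Two derivations of d d d:
  Y0 ⇒ Y0 Y0 ⇒ d Y0 ⇒ d Y0 Y0 ⇒ d d Y0 ⇒ d d d
  Y0 ⇒ Y0 Y0 ⇒ Y0 Y0 Y0 ⇒ d Y0 Y0 ⇒ d d Y0 ⇒ d d d

d d d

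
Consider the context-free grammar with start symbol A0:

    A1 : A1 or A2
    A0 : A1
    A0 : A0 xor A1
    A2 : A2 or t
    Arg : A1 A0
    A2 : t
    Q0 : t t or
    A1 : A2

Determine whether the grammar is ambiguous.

Ambiguous

Witness: t or t

Derivation 1: A0 ⇒ A1 ⇒ A1 or A2 ⇒ A2 or A2 ⇒ t or A2 ⇒ t or t
Derivation 2: A0 ⇒ A1 ⇒ A2 ⇒ A2 or t ⇒ t or t

Two distinct leftmost derivations for the same string.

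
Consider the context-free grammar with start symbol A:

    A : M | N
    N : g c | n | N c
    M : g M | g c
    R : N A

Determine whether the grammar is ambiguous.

Witness: g c

Derivation 1: A ⇒ M ⇒ g c
Derivation 2: A ⇒ N ⇒ g c

Two distinct leftmost derivations for the same string.

Ambiguous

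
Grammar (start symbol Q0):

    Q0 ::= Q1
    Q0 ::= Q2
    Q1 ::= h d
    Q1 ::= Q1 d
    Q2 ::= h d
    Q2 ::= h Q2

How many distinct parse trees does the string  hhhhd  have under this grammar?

Parse trees for hhhhd:
  [Q0 [Q2 h [Q2 h [Q2 h [Q2 h d]]]]]

1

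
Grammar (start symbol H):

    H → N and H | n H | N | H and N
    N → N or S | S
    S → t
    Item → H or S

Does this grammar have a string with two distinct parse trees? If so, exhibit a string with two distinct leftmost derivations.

Ambiguous

Witness: t and t

Derivation 1: H ⇒ N and H ⇒ S and H ⇒ t and H ⇒ t and N ⇒ t and S ⇒ t and t
Derivation 2: H ⇒ H and N ⇒ N and N ⇒ S and N ⇒ t and N ⇒ t and S ⇒ t and t

Two distinct leftmost derivations for the same string.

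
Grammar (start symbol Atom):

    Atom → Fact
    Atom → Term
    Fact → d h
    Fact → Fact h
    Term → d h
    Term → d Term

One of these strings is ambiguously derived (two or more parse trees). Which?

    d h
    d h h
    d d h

d h

d h: 2 trees
d h h: 1 tree
d d h: 1 tree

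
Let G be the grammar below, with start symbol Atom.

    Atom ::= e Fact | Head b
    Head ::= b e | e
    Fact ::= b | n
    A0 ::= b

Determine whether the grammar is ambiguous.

Ambiguous

Witness: e b

Derivation 1: Atom ⇒ e Fact ⇒ e b
Derivation 2: Atom ⇒ Head b ⇒ e b

Two distinct leftmost derivations for the same string.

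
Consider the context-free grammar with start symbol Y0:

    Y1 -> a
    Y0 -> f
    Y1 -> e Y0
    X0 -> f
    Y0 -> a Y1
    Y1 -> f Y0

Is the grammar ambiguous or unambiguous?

(X0 is unreachable from Y0, so its rules don't affect L(Y0).) Restricted to the reachable nonterminals, every rule has the form A → t or A → t B, and no two rules for the same A share a first terminal. The grammar encodes a DFA — one run per string.

Unambiguous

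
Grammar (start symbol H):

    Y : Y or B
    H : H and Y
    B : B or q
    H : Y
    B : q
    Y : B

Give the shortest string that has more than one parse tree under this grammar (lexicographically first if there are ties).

length 1: no string has ≥2 trees
length 3: q or q has 2 parse trees

Two derivations of q or q:
  H ⇒ Y ⇒ Y or B ⇒ B or B ⇒ q or B ⇒ q or q
  H ⇒ Y ⇒ B ⇒ B or q ⇒ q or q

q or q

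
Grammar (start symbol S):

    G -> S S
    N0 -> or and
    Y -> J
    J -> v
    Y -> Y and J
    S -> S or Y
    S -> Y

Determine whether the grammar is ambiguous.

Unambiguous

Only S, Y, J are reachable from S; ignoring the rest: S → S or Y | Y  ;  Y → Y and J | J  — a left-associative chain with J at the bottom. Each string factors uniquely by precedence.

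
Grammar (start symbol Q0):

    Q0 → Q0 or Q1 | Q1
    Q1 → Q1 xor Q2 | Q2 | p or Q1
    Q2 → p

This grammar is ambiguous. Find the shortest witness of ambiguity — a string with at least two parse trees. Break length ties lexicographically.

length 1: no string has ≥2 trees
length 3: p or p has 2 parse trees

Two derivations of p or p:
  Q0 ⇒ Q0 or Q1 ⇒ Q1 or Q1 ⇒ Q2 or Q1 ⇒ p or Q1 ⇒ p or Q2 ⇒ p or p
  Q0 ⇒ Q1 ⇒ p or Q1 ⇒ p or Q2 ⇒ p or p

p or p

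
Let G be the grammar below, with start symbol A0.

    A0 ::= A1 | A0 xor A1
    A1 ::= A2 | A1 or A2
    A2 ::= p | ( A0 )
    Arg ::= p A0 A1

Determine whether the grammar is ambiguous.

Unambiguous

(Arg is unreachable from A0, so its rules don't affect L(A0).) The grammar is stratified — A0 handles 'xor' (left-recursive), A1 handles 'or', A2 atoms. Each operator has a fixed associativity and precedence level, so every string has one parse.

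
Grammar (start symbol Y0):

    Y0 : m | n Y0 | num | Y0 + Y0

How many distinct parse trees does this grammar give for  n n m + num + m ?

9

Parse trees for n n m + num + m (showing first 6 of 9):
  [Y0 n [Y0 n [Y0 [Y0 m] + [Y0 [Y0 num] + [Y0 m]]]]]
  [Y0 n [Y0 n [Y0 [Y0 [Y0 m] + [Y0 num]] + [Y0 m]]]]
  [Y0 n [Y0 [Y0 n [Y0 m]] + [Y0 [Y0 num] + [Y0 m]]]]
  [Y0 n [Y0 [Y0 n [Y0 [Y0 m] + [Y0 num]]] + [Y0 m]]]
  [Y0 n [Y0 [Y0 [Y0 n [Y0 m]] + [Y0 num]] + [Y0 m]]]
  [Y0 [Y0 n [Y0 n [Y0 m]]] + [Y0 [Y0 num] + [Y0 m]]]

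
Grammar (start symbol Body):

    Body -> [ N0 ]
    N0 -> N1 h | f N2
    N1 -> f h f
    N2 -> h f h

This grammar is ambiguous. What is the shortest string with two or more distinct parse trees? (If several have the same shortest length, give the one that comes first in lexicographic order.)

[ f h f h ]

length 6: [ f h f h ] has 2 parse trees

Two derivations of [ f h f h ]:
  Body ⇒ [ N0 ] ⇒ [ N1 h ] ⇒ [ f h f h ]
  Body ⇒ [ N0 ] ⇒ [ f N2 ] ⇒ [ f h f h ]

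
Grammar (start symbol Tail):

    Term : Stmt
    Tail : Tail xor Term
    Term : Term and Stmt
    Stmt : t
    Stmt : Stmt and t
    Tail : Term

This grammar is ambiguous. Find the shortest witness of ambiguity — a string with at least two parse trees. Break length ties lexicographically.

t and t

length 1: no string has ≥2 trees
length 3: t and t has 2 parse trees

Two derivations of t and t:
  Tail ⇒ Term ⇒ Stmt ⇒ Stmt and t ⇒ t and t
  Tail ⇒ Term ⇒ Term and Stmt ⇒ Stmt and Stmt ⇒ t and Stmt ⇒ t and t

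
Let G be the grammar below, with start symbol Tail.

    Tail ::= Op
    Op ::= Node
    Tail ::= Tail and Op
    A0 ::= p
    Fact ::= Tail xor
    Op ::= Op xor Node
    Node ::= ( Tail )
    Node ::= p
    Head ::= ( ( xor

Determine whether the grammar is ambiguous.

(A0, Fact, Head are unreachable from Tail, so their rules don't affect L(Tail).) The grammar is stratified — Tail handles 'and' (left-recursive), Op handles 'xor', Node atoms. Each operator has a fixed associativity and precedence level, so every string has one parse.

Unambiguous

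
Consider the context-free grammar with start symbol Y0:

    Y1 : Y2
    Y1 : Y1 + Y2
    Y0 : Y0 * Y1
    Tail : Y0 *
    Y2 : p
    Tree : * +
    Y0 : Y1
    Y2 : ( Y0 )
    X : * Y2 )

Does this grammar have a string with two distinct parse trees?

Unambiguous

Only Y0, Y1, Y2 are reachable from Y0; ignoring the rest: Y0 → Y0 * Y1 | Y1  ;  Y1 → Y1 + Y2 | Y2  — a left-associative chain with Y2 at the bottom. Each string factors uniquely by precedence.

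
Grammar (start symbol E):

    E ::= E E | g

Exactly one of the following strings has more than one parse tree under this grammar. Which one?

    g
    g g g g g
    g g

g: 1 tree
g g g g g: 14 trees
g g: 1 tree

g g g g g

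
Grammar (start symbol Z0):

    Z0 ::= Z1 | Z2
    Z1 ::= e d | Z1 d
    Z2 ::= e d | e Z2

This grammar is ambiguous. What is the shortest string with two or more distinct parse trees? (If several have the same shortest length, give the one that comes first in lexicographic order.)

length 2: e d has 2 parse trees

Two derivations of e d:
  Z0 ⇒ Z1 ⇒ e d
  Z0 ⇒ Z2 ⇒ e d

e d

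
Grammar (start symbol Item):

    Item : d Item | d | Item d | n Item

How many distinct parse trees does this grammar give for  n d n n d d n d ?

1

Parse trees for n d n n d d n d:
  [Item n [Item d [Item n [Item n [Item d [Item d [Item n [Item d]]]]]]]]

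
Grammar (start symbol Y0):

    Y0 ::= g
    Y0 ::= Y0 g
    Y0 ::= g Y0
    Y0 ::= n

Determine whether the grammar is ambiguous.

Ambiguous

Witness: g g

Derivation 1: Y0 ⇒ Y0 g ⇒ g g
Derivation 2: Y0 ⇒ g Y0 ⇒ g g

Two distinct leftmost derivations for the same string.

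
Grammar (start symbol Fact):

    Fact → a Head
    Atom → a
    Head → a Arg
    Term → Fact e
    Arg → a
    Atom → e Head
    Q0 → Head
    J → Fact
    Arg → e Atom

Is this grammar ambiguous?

Unambiguous

(Term, J, Q0 are unreachable from Fact, so their rules don't affect L(Fact).) Each reachable nonterminal has at most one production per leading terminal, and all productions are right-linear; the derivation is determined token-by-token.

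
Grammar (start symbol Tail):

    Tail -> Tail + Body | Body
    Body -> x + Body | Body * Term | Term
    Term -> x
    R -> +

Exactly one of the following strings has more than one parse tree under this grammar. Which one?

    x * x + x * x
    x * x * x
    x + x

x * x + x * x: 1 tree
x * x * x: 1 tree
x + x: 2 trees

x + x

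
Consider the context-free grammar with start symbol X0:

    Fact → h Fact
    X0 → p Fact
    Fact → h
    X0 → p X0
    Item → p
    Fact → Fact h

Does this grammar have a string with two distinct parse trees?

Witness: p h h

Derivation 1: X0 ⇒ p Fact ⇒ p h Fact ⇒ p h h
Derivation 2: X0 ⇒ p Fact ⇒ p Fact h ⇒ p h h

Two distinct leftmost derivations for the same string.

Ambiguous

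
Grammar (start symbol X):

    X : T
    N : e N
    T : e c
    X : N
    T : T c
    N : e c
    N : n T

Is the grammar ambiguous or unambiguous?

Witness: e c

Derivation 1: X ⇒ T ⇒ e c
Derivation 2: X ⇒ N ⇒ e c

Two distinct leftmost derivations for the same string.

Ambiguous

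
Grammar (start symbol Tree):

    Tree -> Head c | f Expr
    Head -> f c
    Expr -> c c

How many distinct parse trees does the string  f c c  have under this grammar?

2

Parse trees for f c c:
  [Tree [Head f c] c]
  [Tree f [Expr c c]]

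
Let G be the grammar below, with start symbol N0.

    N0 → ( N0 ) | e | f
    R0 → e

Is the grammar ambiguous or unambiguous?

(R0 is unreachable from N0, so its rules don't affect L(N0).) Each string is a nest of matched brackets around a single atom. An opening bracket forces the recursive rule; an atom forces the base rule.

Unambiguous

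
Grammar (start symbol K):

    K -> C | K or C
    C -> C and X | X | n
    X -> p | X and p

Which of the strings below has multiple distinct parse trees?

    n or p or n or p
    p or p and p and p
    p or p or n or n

n or p or n or p: 1 tree
p or p and p and p: 4 trees
p or p or n or n: 1 tree

p or p and p and p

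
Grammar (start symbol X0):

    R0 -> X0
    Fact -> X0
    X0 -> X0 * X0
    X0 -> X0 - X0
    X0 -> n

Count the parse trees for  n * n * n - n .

5

Parse trees for n * n * n - n:
  [X0 [X0 n] * [X0 [X0 n] * [X0 [X0 n] - [X0 n]]]]
  [X0 [X0 n] * [X0 [X0 [X0 n] * [X0 n]] - [X0 n]]]
  [X0 [X0 [X0 n] * [X0 n]] * [X0 [X0 n] - [X0 n]]]
  [X0 [X0 [X0 n] * [X0 [X0 n] * [X0 n]]] - [X0 n]]
  [X0 [X0 [X0 [X0 n] * [X0 n]] * [X0 n]] - [X0 n]]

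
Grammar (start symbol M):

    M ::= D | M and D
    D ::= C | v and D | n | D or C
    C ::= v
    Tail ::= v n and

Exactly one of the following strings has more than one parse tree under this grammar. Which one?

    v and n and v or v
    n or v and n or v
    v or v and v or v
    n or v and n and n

v and n and v or v: 2 trees
n or v and n or v: 1 tree
v or v and v or v: 1 tree
n or v and n and n: 1 tree

v and n and v or v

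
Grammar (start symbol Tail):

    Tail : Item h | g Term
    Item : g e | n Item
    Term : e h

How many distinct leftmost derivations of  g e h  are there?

Parse trees for g e h:
  [Tail [Item g e] h]
  [Tail g [Term e h]]

2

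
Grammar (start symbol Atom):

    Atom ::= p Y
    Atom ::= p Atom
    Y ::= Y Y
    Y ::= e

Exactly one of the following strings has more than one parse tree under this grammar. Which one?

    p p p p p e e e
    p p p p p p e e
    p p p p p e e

p p p p p e e e: 2 trees
p p p p p p e e: 1 tree
p p p p p e e: 1 tree

p p p p p e e e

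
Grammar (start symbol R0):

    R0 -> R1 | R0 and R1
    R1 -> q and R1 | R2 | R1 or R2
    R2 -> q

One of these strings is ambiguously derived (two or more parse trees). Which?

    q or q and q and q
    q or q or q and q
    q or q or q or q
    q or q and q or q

q or q and q and q: 2 trees
q or q or q and q: 1 tree
q or q or q or q: 1 tree
q or q and q or q: 1 tree

q or q and q and q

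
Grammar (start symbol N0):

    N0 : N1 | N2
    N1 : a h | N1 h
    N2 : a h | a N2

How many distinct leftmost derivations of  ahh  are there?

Parse trees for ahh:
  [N0 [N1 [N1 a h] h]]

1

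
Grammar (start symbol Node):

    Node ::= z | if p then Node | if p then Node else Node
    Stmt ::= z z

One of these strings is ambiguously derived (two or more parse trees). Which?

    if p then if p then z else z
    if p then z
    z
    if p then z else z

if p then if p then z else z: 2 trees
if p then z: 1 tree
z: 1 tree
if p then z else z: 1 tree

if p then if p then z else z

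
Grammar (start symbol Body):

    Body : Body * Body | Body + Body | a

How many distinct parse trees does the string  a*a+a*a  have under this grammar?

Parse trees for a*a+a*a:
  [Body [Body a] * [Body [Body [Body a] + [Body a]] * [Body a]]]
  [Body [Body a] * [Body [Body a] + [Body [Body a] * [Body a]]]]
  [Body [Body [Body a] * [Body [Body a] + [Body a]]] * [Body a]]
  [Body [Body [Body [Body a] * [Body a]] + [Body a]] * [Body a]]
  [Body [Body [Body a] * [Body a]] + [Body [Body a] * [Body a]]]

5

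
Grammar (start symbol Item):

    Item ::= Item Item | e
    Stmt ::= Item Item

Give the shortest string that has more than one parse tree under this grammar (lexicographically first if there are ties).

e e e

length 1: no string has ≥2 trees
length 2: no string has ≥2 trees
length 3: e e e has 2 parse trees

Two derivations of e e e:
  Item ⇒ Item Item ⇒ Item Item Item ⇒ e Item Item ⇒ e e Item ⇒ e e e
  Item ⇒ Item Item ⇒ e Item ⇒ e Item Item ⇒ e e Item ⇒ e e e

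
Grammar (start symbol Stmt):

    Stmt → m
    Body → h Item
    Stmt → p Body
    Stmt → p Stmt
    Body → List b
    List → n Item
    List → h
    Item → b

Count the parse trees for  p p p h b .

2

Parse trees for p p p h b:
  [Stmt p [Stmt p [Stmt p [Body h [Item b]]]]]
  [Stmt p [Stmt p [Stmt p [Body [List h] b]]]]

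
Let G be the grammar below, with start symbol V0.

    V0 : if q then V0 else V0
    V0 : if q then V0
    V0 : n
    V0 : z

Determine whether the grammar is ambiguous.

Witness: if q then if q then n else n

Derivation 1: V0 ⇒ if q then V0 else V0 ⇒ if q then if q then V0 else V0 ⇒ if q then if q then n else V0 ⇒ if q then if q then n else n
Derivation 2: V0 ⇒ if q then V0 ⇒ if q then if q then V0 else V0 ⇒ if q then if q then n else V0 ⇒ if q then if q then n else n

Two distinct leftmost derivations for the same string.

Ambiguous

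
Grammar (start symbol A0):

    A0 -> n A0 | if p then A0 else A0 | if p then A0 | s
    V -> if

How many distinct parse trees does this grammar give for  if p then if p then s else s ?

2

Parse trees for if p then if p then s else s:
  [A0 if p then [A0 if p then [A0 s]] else [A0 s]]
  [A0 if p then [A0 if p then [A0 s] else [A0 s]]]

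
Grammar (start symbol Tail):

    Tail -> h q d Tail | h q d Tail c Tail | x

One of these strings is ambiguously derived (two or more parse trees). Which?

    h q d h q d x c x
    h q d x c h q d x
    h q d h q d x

h q d h q d x c x

h q d h q d x c x: 2 trees
h q d x c h q d x: 1 tree
h q d h q d x: 1 tree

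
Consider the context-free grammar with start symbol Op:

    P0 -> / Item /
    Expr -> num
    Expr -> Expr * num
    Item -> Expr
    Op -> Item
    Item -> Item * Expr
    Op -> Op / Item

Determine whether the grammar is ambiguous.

Witness: num * num

Derivation 1: Op ⇒ Item ⇒ Expr ⇒ Expr * num ⇒ num * num
Derivation 2: Op ⇒ Item ⇒ Item * Expr ⇒ Expr * Expr ⇒ num * Expr ⇒ num * num

Two distinct leftmost derivations for the same string.

Ambiguous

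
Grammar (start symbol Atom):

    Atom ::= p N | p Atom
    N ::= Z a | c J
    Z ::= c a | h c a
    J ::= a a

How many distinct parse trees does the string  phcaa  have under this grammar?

Parse trees for phcaa:
  [Atom p [N [Z h c a] a]]

1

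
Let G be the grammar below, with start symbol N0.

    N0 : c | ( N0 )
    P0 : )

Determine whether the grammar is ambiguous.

(P0 is unreachable from N0, so its rules don't affect L(N0).) L(N0) is { openⁿ atom closeⁿ : n ≥ 0 }. The bracket depth fixes n, and the derivation is forced at every step.

Unambiguous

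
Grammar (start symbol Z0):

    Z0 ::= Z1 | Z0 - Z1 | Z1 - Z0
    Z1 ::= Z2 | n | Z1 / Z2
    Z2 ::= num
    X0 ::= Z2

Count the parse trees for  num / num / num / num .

Parse trees for num / num / num / num:
  [Z0 [Z1 [Z1 [Z1 [Z1 [Z2 num]] / [Z2 num]] / [Z2 num]] / [Z2 num]]]

1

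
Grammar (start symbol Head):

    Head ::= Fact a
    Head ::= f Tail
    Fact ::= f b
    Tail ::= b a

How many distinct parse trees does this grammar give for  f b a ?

Parse trees for f b a:
  [Head [Fact f b] a]
  [Head f [Tail b a]]

2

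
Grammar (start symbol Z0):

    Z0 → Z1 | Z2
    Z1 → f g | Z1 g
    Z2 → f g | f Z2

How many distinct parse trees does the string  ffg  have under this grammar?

1

Parse trees for ffg:
  [Z0 [Z2 f [Z2 f g]]]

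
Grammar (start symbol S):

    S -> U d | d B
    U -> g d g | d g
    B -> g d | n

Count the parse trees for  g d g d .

Parse trees for g d g d:
  [S [U g d g] d]

1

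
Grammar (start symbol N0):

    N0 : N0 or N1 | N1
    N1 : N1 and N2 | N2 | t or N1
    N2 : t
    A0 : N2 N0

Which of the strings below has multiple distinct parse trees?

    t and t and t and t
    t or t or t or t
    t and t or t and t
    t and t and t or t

t and t and t and t: 1 tree
t or t or t or t: 8 trees
t and t or t and t: 1 tree
t and t and t or t: 1 tree

t or t or t or t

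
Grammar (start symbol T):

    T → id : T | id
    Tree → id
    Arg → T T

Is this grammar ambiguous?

(Tree, Arg are unreachable from T, so their rules don't affect L(T).) The reachable grammar is A → atom sep A | atom. Each atom is followed by either the separator (recurse) or end-of-string (stop) — no choice point.

Unambiguous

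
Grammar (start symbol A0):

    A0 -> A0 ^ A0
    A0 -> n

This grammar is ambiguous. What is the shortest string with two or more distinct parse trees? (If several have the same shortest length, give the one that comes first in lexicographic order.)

length 1: no string has ≥2 trees
length 3: no string has ≥2 trees
length 5: n ^ n ^ n has 2 parse trees

Two derivations of n ^ n ^ n:
  A0 ⇒ A0 ^ A0 ⇒ A0 ^ A0 ^ A0 ⇒ n ^ A0 ^ A0 ⇒ n ^ n ^ A0 ⇒ n ^ n ^ n
  A0 ⇒ A0 ^ A0 ⇒ n ^ A0 ⇒ n ^ A0 ^ A0 ⇒ n ^ n ^ A0 ⇒ n ^ n ^ n

n ^ n ^ n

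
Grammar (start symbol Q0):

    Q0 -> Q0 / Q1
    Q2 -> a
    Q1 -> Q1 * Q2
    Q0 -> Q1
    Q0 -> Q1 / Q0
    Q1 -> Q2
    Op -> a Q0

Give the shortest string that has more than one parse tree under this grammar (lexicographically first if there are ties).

length 1: no string has ≥2 trees
length 3: a / a has 2 parse trees

Two derivations of a / a:
  Q0 ⇒ Q0 / Q1 ⇒ Q1 / Q1 ⇒ Q2 / Q1 ⇒ a / Q1 ⇒ a / Q2 ⇒ a / a
  Q0 ⇒ Q1 / Q0 ⇒ Q2 / Q0 ⇒ a / Q0 ⇒ a / Q1 ⇒ a / Q2 ⇒ a / a

a / a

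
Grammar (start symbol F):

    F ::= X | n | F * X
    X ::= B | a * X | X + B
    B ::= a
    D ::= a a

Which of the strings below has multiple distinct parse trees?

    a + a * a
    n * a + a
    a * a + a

a * a + a

a + a * a: 1 tree
n * a + a: 1 tree
a * a + a: 3 trees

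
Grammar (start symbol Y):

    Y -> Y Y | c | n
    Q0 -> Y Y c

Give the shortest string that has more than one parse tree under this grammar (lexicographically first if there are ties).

c c c

length 1: no string has ≥2 trees
length 2: no string has ≥2 trees
length 3: c c c has 2 parse trees

Two derivations of c c c:
  Y ⇒ Y Y ⇒ Y Y Y ⇒ c Y Y ⇒ c c Y ⇒ c c c
  Y ⇒ Y Y ⇒ c Y ⇒ c Y Y ⇒ c c Y ⇒ c c c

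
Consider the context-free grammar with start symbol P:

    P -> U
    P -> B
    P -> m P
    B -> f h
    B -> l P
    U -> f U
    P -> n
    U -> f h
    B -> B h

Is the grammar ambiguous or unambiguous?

Witness: f h

Derivation 1: P ⇒ U ⇒ f h
Derivation 2: P ⇒ B ⇒ f h

Two distinct leftmost derivations for the same string.

Ambiguous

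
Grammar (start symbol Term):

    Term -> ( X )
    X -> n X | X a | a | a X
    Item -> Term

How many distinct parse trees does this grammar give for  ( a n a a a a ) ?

26

Parse trees for ( a n a a a a ) (showing first 6 of 26):
  [Term ( [X [X [X [X a [X n [X a]]] a] a] a] )]
  [Term ( [X [X [X a [X n [X [X a] a]]] a] a] )]
  [Term ( [X [X [X a [X n [X a [X a]]]] a] a] )]
  [Term ( [X [X [X a [X [X n [X a]] a]] a] a] )]
  [Term ( [X [X a [X n [X [X [X a] a] a]]] a] )]
  [Term ( [X [X a [X n [X [X a [X a]] a]]] a] )]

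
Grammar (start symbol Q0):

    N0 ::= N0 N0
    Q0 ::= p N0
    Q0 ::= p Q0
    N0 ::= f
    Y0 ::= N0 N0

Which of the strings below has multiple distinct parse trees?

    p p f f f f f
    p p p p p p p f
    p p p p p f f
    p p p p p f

p p f f f f f

p p f f f f f: 14 trees
p p p p p p p f: 1 tree
p p p p p f f: 1 tree
p p p p p f: 1 tree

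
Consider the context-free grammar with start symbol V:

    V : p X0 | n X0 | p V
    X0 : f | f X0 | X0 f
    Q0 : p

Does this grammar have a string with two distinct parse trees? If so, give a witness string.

Ambiguous

Witness: n f f

Derivation 1: V ⇒ n X0 ⇒ n f X0 ⇒ n f f
Derivation 2: V ⇒ n X0 ⇒ n X0 f ⇒ n f f

Two distinct leftmost derivations for the same string.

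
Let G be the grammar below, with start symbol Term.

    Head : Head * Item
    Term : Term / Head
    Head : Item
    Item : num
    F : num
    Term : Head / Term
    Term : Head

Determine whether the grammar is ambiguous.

Ambiguous

Witness: num / num

Derivation 1: Term ⇒ Term / Head ⇒ Head / Head ⇒ Item / Head ⇒ num / Head ⇒ num / Item ⇒ num / num
Derivation 2: Term ⇒ Head / Term ⇒ Item / Term ⇒ num / Term ⇒ num / Head ⇒ num / Item ⇒ num / num

Two distinct leftmost derivations for the same string.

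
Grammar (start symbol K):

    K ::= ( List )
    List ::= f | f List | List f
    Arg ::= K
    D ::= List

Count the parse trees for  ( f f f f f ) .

Parse trees for ( f f f f f ) (showing first 6 of 16):
  [K ( [List f [List f [List f [List f [List f]]]]] )]
  [K ( [List f [List f [List f [List [List f] f]]]] )]
  [K ( [List f [List f [List [List f [List f]] f]]] )]
  [K ( [List f [List f [List [List [List f] f] f]]] )]
  [K ( [List f [List [List f [List f [List f]]] f]] )]
  [K ( [List f [List [List f [List [List f] f]] f]] )]

16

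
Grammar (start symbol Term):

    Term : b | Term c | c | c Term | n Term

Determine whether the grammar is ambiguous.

Ambiguous

Witness: c c

Derivation 1: Term ⇒ Term c ⇒ c c
Derivation 2: Term ⇒ c Term ⇒ c c

Two distinct leftmost derivations for the same string.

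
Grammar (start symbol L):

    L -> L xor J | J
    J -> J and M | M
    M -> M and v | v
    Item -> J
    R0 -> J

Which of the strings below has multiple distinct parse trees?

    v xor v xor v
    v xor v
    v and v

v and v

v xor v xor v: 1 tree
v xor v: 1 tree
v and v: 2 trees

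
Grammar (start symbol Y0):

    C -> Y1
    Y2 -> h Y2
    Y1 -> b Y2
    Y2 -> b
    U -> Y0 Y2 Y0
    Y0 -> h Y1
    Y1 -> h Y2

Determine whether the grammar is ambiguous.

Unambiguous

Only Y0, Y1, Y2 are reachable from Y0; ignoring the rest: Each reachable nonterminal has at most one production per leading terminal, and all productions are right-linear; the derivation is determined token-by-token.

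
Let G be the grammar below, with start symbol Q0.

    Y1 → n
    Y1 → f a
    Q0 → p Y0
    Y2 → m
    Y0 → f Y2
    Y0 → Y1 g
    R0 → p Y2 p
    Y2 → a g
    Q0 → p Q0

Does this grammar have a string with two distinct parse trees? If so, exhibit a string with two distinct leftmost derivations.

Witness: p f a g

Derivation 1: Q0 ⇒ p Y0 ⇒ p f Y2 ⇒ p f a g
Derivation 2: Q0 ⇒ p Y0 ⇒ p Y1 g ⇒ p f a g

Two distinct leftmost derivations for the same string.

Ambiguous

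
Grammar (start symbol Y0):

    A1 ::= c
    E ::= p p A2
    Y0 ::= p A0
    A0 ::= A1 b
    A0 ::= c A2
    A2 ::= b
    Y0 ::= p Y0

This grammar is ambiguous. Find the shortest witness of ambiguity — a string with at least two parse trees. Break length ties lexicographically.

length 3: p c b has 2 parse trees

Two derivations of p c b:
  Y0 ⇒ p A0 ⇒ p A1 b ⇒ p c b
  Y0 ⇒ p A0 ⇒ p c A2 ⇒ p c b

p c b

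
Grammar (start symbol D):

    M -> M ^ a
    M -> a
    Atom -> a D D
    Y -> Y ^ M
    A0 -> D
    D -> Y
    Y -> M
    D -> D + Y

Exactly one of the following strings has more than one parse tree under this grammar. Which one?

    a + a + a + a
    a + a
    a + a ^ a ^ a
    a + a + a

a + a ^ a ^ a

a + a + a + a: 1 tree
a + a: 1 tree
a + a ^ a ^ a: 4 trees
a + a + a: 1 tree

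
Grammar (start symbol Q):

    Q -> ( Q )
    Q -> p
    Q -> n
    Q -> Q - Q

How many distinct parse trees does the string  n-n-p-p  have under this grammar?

5

Parse trees for n-n-p-p:
  [Q [Q n] - [Q [Q n] - [Q [Q p] - [Q p]]]]
  [Q [Q n] - [Q [Q [Q n] - [Q p]] - [Q p]]]
  [Q [Q [Q n] - [Q n]] - [Q [Q p] - [Q p]]]
  [Q [Q [Q n] - [Q [Q n] - [Q p]]] - [Q p]]
  [Q [Q [Q [Q n] - [Q n]] - [Q p]] - [Q p]]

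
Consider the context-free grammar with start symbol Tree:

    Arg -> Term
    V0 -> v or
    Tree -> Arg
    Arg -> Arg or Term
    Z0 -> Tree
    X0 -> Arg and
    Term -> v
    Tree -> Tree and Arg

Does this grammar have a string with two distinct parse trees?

Only Tree, Arg, Term are reachable from Tree; ignoring the rest: The grammar is stratified — Tree handles 'and' (left-recursive), Arg handles 'or', Term atoms. Each operator has a fixed associativity and precedence level, so every string has one parse.

Unambiguous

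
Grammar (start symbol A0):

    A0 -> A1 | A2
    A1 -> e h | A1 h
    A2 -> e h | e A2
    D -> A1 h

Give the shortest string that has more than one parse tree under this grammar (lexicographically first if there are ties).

e h

length 2: e h has 2 parse trees

Two derivations of e h:
  A0 ⇒ A1 ⇒ e h
  A0 ⇒ A2 ⇒ e h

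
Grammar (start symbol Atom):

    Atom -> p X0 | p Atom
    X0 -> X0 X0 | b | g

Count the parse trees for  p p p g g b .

2

Parse trees for p p p g g b:
  [Atom p [Atom p [Atom p [X0 [X0 g] [X0 [X0 g] [X0 b]]]]]]
  [Atom p [Atom p [Atom p [X0 [X0 [X0 g] [X0 g]] [X0 b]]]]]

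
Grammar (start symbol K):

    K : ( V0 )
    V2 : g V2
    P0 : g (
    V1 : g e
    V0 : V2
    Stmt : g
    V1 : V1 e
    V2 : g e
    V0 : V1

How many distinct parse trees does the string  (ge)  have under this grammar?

2

Parse trees for (ge):
  [K ( [V0 [V2 g e]] )]
  [K ( [V0 [V1 g e]] )]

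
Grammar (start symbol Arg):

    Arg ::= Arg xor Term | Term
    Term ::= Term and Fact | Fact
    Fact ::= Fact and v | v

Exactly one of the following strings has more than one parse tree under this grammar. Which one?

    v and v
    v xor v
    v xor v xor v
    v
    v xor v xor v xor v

v and v: 2 trees
v xor v: 1 tree
v xor v xor v: 1 tree
v: 1 tree
v xor v xor v xor v: 1 tree

v and v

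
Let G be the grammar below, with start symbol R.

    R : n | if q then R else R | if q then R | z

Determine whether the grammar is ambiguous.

Ambiguous

Witness: if q then if q then n else n

Derivation 1: R ⇒ if q then R else R ⇒ if q then if q then R else R ⇒ if q then if q then n else R ⇒ if q then if q then n else n
Derivation 2: R ⇒ if q then R ⇒ if q then if q then R else R ⇒ if q then if q then n else R ⇒ if q then if q then n else n

Two distinct leftmost derivations for the same string.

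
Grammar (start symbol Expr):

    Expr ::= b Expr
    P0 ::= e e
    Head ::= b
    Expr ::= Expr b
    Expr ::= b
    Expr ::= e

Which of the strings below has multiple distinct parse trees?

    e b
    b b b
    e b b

b b b

e b: 1 tree
b b b: 4 trees
e b b: 1 tree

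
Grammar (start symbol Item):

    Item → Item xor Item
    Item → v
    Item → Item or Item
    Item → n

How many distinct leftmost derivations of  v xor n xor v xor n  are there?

Parse trees for v xor n xor v xor n:
  [Item [Item v] xor [Item [Item n] xor [Item [Item v] xor [Item n]]]]
  [Item [Item v] xor [Item [Item [Item n] xor [Item v]] xor [Item n]]]
  [Item [Item [Item v] xor [Item n]] xor [Item [Item v] xor [Item n]]]
  [Item [Item [Item v] xor [Item [Item n] xor [Item v]]] xor [Item n]]
  [Item [Item [Item [Item v] xor [Item n]] xor [Item v]] xor [Item n]]

5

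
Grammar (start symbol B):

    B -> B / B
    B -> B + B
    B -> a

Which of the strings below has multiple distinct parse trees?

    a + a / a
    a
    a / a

a + a / a

a + a / a: 2 trees
a: 1 tree
a / a: 1 tree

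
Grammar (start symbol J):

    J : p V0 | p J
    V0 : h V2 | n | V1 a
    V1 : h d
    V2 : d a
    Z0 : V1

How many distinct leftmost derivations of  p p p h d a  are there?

2

Parse trees for p p p h d a:
  [J p [J p [J p [V0 h [V2 d a]]]]]
  [J p [J p [J p [V0 [V1 h d] a]]]]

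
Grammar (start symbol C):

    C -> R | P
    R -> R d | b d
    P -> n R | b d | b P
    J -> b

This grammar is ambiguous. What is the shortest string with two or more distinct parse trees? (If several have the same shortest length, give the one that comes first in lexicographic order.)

b d

length 2: b d has 2 parse trees

Two derivations of b d:
  C ⇒ R ⇒ b d
  C ⇒ P ⇒ b d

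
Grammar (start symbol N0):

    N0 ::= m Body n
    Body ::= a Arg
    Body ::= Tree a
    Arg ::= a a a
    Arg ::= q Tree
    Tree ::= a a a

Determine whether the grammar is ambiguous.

Witness: m a a a a n

Derivation 1: N0 ⇒ m Body n ⇒ m a Arg n ⇒ m a a a a n
Derivation 2: N0 ⇒ m Body n ⇒ m Tree a n ⇒ m a a a a n

Two distinct leftmost derivations for the same string.

Ambiguous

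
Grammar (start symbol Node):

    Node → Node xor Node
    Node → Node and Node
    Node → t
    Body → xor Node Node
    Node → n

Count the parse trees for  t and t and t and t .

5

Parse trees for t and t and t and t:
  [Node [Node t] and [Node [Node t] and [Node [Node t] and [Node t]]]]
  [Node [Node t] and [Node [Node [Node t] and [Node t]] and [Node t]]]
  [Node [Node [Node t] and [Node t]] and [Node [Node t] and [Node t]]]
  [Node [Node [Node t] and [Node [Node t] and [Node t]]] and [Node t]]
  [Node [Node [Node [Node t] and [Node t]] and [Node t]] and [Node t]]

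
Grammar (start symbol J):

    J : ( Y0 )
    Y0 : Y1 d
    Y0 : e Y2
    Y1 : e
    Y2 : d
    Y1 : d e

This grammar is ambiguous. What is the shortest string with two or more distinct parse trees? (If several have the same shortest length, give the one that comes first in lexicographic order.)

length 4: ( e d ) has 2 parse trees

Two derivations of ( e d ):
  J ⇒ ( Y0 ) ⇒ ( Y1 d ) ⇒ ( e d )
  J ⇒ ( Y0 ) ⇒ ( e Y2 ) ⇒ ( e d )

( e d )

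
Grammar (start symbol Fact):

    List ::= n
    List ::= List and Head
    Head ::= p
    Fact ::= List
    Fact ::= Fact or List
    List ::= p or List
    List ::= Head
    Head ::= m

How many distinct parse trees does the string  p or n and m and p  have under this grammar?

Parse trees for p or n and m and p:
  [Fact [List [List [List p or [List n]] and [Head m]] and [Head p]]]
  [Fact [List [List p or [List [List n] and [Head m]]] and [Head p]]]
  [Fact [List p or [List [List [List n] and [Head m]] and [Head p]]]]
  [Fact [Fact [List [Head p]]] or [List [List [List n] and [Head m]] and [Head p]]]

4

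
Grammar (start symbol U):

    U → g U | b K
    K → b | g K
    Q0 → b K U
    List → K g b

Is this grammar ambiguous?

Unambiguous

(Q0, List are unreachable from U, so their rules don't affect L(U).) Restricted to the reachable nonterminals, every rule has the form A → t or A → t B, and no two rules for the same A share a first terminal. The grammar encodes a DFA — one run per string.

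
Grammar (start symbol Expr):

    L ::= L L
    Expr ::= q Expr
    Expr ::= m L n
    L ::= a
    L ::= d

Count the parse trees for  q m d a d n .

2

Parse trees for q m d a d n:
  [Expr q [Expr m [L [L d] [L [L a] [L d]]] n]]
  [Expr q [Expr m [L [L [L d] [L a]] [L d]] n]]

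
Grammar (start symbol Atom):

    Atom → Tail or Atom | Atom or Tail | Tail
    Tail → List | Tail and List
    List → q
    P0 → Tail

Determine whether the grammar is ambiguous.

Ambiguous

Witness: q or q

Derivation 1: Atom ⇒ Tail or Atom ⇒ List or Atom ⇒ q or Atom ⇒ q or Tail ⇒ q or List ⇒ q or q
Derivation 2: Atom ⇒ Atom or Tail ⇒ Tail or Tail ⇒ List or Tail ⇒ q or Tail ⇒ q or List ⇒ q or q

Two distinct leftmost derivations for the same string.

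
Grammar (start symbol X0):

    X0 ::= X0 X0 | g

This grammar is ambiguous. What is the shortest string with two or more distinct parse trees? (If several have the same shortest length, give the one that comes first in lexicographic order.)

length 1: no string has ≥2 trees
length 2: no string has ≥2 trees
length 3: g g g has 2 parse trees

Two derivations of g g g:
  X0 ⇒ X0 X0 ⇒ X0 X0 X0 ⇒ g X0 X0 ⇒ g g X0 ⇒ g g g
  X0 ⇒ X0 X0 ⇒ g X0 ⇒ g X0 X0 ⇒ g g X0 ⇒ g g g

g g g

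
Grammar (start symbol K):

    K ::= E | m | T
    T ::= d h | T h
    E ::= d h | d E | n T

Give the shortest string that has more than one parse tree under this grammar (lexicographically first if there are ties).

length 1: no string has ≥2 trees
length 2: d h has 2 parse trees

Two derivations of d h:
  K ⇒ E ⇒ d h
  K ⇒ T ⇒ d h

d h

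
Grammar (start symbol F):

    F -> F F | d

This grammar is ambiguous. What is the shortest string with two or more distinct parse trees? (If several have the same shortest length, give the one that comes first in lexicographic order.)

length 1: no string has ≥2 trees
length 2: no string has ≥2 trees
length 3: d d d has 2 parse trees

Two derivations of d d d:
  F ⇒ F F ⇒ F F F ⇒ d F F ⇒ d d F ⇒ d d d
  F ⇒ F F ⇒ d F ⇒ d F F ⇒ d d F ⇒ d d d

d d d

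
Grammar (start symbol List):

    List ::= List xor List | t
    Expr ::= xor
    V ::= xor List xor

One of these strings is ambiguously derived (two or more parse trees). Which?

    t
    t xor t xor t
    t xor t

t xor t xor t

t: 1 tree
t xor t xor t: 2 trees
t xor t: 1 tree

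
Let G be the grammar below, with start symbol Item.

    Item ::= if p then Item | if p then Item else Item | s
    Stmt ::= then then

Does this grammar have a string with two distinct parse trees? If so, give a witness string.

Witness: if p then if p then s else s

Derivation 1: Item ⇒ if p then Item ⇒ if p then if p then Item else Item ⇒ if p then if p then s else Item ⇒ if p then if p then s else s
Derivation 2: Item ⇒ if p then Item else Item ⇒ if p then if p then Item else Item ⇒ if p then if p then s else Item ⇒ if p then if p then s else s

Two distinct leftmost derivations for the same string.

Ambiguous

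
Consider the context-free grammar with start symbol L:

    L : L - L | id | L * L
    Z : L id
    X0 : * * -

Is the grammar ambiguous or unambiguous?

Ambiguous

Witness: id * id * id

Derivation 1: L ⇒ L * L ⇒ id * L ⇒ id * L * L ⇒ id * id * L ⇒ id * id * id
Derivation 2: L ⇒ L * L ⇒ L * L * L ⇒ id * L * L ⇒ id * id * L ⇒ id * id * id

Two distinct leftmost derivations for the same string.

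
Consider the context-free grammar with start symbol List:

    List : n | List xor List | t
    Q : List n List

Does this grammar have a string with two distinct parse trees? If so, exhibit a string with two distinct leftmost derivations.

Witness: n xor n xor n

Derivation 1: List ⇒ List xor List ⇒ n xor List ⇒ n xor List xor List ⇒ n xor n xor List ⇒ n xor n xor n
Derivation 2: List ⇒ List xor List ⇒ List xor List xor List ⇒ n xor List xor List ⇒ n xor n xor List ⇒ n xor n xor n

Two distinct leftmost derivations for the same string.

Ambiguous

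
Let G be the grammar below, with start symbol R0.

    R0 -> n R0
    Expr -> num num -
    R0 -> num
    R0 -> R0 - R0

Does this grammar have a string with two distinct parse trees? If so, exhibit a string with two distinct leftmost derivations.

Witness: n num - num

Derivation 1: R0 ⇒ n R0 ⇒ n R0 - R0 ⇒ n num - R0 ⇒ n num - num
Derivation 2: R0 ⇒ R0 - R0 ⇒ n R0 - R0 ⇒ n num - R0 ⇒ n num - num

Two distinct leftmost derivations for the same string.

Ambiguous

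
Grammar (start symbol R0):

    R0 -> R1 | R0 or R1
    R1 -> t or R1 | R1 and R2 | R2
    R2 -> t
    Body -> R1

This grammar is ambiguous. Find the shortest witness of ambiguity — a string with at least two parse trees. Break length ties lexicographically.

t or t

length 1: no string has ≥2 trees
length 3: t or t has 2 parse trees

Two derivations of t or t:
  R0 ⇒ R1 ⇒ t or R1 ⇒ t or R2 ⇒ t or t
  R0 ⇒ R0 or R1 ⇒ R1 or R1 ⇒ R2 or R1 ⇒ t or R1 ⇒ t or R2 ⇒ t or t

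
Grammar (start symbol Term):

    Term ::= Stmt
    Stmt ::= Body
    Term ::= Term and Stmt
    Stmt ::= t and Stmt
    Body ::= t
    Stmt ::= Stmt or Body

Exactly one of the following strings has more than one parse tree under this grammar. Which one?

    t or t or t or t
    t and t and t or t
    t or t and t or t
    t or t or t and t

t and t and t or t

t or t or t or t: 1 tree
t and t and t or t: 7 trees
t or t and t or t: 1 tree
t or t or t and t: 1 tree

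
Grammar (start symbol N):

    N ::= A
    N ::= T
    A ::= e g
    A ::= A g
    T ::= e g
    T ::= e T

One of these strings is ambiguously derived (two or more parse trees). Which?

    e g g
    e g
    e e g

e g g: 1 tree
e g: 2 trees
e e g: 1 tree

e g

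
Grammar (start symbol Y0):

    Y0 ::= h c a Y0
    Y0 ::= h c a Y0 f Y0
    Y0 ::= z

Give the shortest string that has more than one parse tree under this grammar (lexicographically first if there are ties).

h c a h c a z f z

length 1: no string has ≥2 trees
length 4: no string has ≥2 trees
length 6: no string has ≥2 trees
length 7: no string has ≥2 trees
length 9: h c a h c a z f z has 2 parse trees

Two derivations of h c a h c a z f z:
  Y0 ⇒ h c a Y0 ⇒ h c a h c a Y0 f Y0 ⇒ h c a h c a z f Y0 ⇒ h c a h c a z f z
  Y0 ⇒ h c a Y0 f Y0 ⇒ h c a h c a Y0 f Y0 ⇒ h c a h c a z f Y0 ⇒ h c a h c a z f z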